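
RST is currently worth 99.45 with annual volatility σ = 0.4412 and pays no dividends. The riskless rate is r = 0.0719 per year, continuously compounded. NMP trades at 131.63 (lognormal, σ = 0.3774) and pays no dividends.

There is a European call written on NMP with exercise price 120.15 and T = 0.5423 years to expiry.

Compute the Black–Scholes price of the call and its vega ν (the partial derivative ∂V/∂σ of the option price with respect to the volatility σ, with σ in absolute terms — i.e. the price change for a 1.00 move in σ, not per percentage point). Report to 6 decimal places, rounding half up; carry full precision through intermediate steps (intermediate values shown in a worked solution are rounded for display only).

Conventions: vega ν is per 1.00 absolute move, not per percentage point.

σ√T = 0.3774·√0.5423 = 0.277921
d₁ = (ln(S/K) + (r+σ²/2)T) / (σ√T) = (ln(131.63/120.15) + (0.0719+0.3774²/2)·0.5423) / 0.277921 = (0.091254 + 0.077611) / 0.277921 = 0.607602
d₂ = d₁ − σ√T = 0.607602 − 0.277921 = 0.329681
e^{−rT} = 0.961759
N(d₁) = 0.728274,  N(d₂) = 0.629179
Call price V = S·N(d₁) − K·e^{−rT}·N(d₂) = 95.862738 − 72.705041 = 23.157697
φ(d₁) = (1/√(2π))·e^{−d₁²/2} = 0.331699
ν = S·φ(d₁)·√T = 32.152764

price = 23.157697
ν = 32.152764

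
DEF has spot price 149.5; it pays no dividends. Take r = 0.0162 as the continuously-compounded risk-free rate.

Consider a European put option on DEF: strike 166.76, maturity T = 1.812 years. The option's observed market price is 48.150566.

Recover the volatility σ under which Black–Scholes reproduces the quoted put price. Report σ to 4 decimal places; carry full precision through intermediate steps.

sigma = 0.5079

At σ = 0.5079 the Black–Scholes value reproduces the quote:
σ√T = 0.5079·√1.812 = 0.683687
d₁ = (ln(S/K) + (r+σ²/2)T) / (σ√T) = (ln(149.5/166.76) + (0.0162+0.5079²/2)·1.812) / 0.683687 = (-0.109259 + 0.263068) / 0.683687 = 0.224970
d₂ = d₁ − σ√T = 0.224970 − 0.683687 = -0.458717
e^{−rT} = 0.971072
N(−d₁) = 0.411001,  N(−d₂) = 0.676781
V = K·e^{−rT}·N(−d₂) − S·N(−d₁) = 109.595259 − 61.444693 = 48.150566 (matching the quote); vega is positive throughout, so no other σ reproduces this price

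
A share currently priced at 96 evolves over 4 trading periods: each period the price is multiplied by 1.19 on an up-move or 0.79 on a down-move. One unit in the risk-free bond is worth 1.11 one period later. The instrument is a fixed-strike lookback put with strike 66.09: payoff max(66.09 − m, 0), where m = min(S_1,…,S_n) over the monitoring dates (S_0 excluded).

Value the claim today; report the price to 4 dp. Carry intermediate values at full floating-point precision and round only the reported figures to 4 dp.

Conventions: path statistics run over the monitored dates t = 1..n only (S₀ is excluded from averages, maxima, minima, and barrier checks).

price = 0.3370

With p* = (R−d)/(u−d) = 0.8000, sum probability × payoff across the paths and divide by R^4.
Enumerate all 2^4 = 16 price paths (U = up ×1.19, D = down ×0.79); each path with k up-moves has probability p*^k·(1−p*)^(4−k).
DDDD: m=37.3921, payoff=28.6979, prob=0.001600
UDDD: m=56.3248, payoff=9.7652, prob=0.006400
DUDD: m=56.3248, payoff=9.7652, prob=0.006400
UUDD: m=84.8436, payoff=0.0000, prob=0.025600
DDUD: m=56.3248, payoff=9.7652, prob=0.006400
UDUD: m=84.8436, payoff=0.0000, prob=0.025600
DUUD: m=75.8400, payoff=0.0000, prob=0.025600
UUUD: m=114.2400, payoff=0.0000, prob=0.102400
DDDU: m=47.3317, payoff=18.7583, prob=0.006400
UDDU: m=71.2972, payoff=0.0000, prob=0.025600
DUDU: m=71.2972, payoff=0.0000, prob=0.025600
UUDU: m=107.3970, payoff=0.0000, prob=0.102400
DDUU: m=59.9136, payoff=6.1764, prob=0.025600
UDUU: m=90.2496, payoff=0.0000, prob=0.102400
DUUU: m=75.8400, payoff=0.0000, prob=0.102400
UUUU: m=114.2400, payoff=0.0000, prob=0.409600
Price = Σ prob·payoff / R^4 = 0.511578 / 1.518070 = 0.3370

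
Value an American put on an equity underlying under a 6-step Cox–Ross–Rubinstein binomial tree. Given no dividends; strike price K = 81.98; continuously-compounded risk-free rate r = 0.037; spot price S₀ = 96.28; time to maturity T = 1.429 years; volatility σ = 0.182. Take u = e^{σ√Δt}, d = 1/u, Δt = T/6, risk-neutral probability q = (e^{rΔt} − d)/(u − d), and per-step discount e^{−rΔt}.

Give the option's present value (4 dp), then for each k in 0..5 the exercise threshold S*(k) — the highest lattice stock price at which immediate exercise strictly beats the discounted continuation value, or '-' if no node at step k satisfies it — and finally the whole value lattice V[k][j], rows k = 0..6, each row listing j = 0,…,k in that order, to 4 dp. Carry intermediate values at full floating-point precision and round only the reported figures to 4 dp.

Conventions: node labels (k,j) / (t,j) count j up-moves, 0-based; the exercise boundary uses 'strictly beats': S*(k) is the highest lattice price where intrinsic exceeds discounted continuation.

price = 1.7040
boundary = - - - - 67.4900 73.7588
tree:
1.7040
3.0433 0.5332
5.3096 1.0650 0.0659
8.9742 2.1171 0.1407 0.0000
14.4900 4.1854 0.3005 0.0000 0.0000
20.2260 8.2212 0.6416 0.0000 0.0000 0.0000
25.4744 14.4900 1.3702 0.0000 0.0000 0.0000 0.0000

Δt=0.23817  u=1.09288  d=0.91501  q=0.52757  discount=0.99123
step 6 (expiry): payoffs max(K−S,0) = 25.4744 14.4900 1.3702 0.0000 0.0000 0.0000 0.0000
step 5: (k=5,j=0): S=61.7540, K−S=20.2260, hold=19.5067 ⇒ V=20.2260 exercise | (k=5,j=1): S=73.7588, K−S=8.2212, hold=7.5020 ⇒ V=8.2212 exercise | (k=5,j=2): S=88.0972, K−S=0.0000, hold=0.6416 ⇒ V=0.6416 continue | (k=5,j=3): S=105.2229, K−S=0.0000, hold=0.0000 ⇒ V=0.0000 continue | (k=5,j=4): S=125.6778, K−S=0.0000, hold=0.0000 ⇒ V=0.0000 continue | (k=5,j=5): S=150.1090, K−S=0.0000, hold=0.0000 ⇒ V=0.0000 continue  boundary S*=73.7588
step 4: (k=4,j=0): S=67.4900, K−S=14.4900, hold=13.7707 ⇒ V=14.4900 exercise | (k=4,j=1): S=80.6098, K−S=1.3702, hold=4.1854 ⇒ V=4.1854 continue | (k=4,j=2): S=96.2800, K−S=0.0000, hold=0.3005 ⇒ V=0.3005 continue | (k=4,j=3): S=114.9964, K−S=0.0000, hold=0.0000 ⇒ V=0.0000 continue | (k=4,j=4): S=137.3513, K−S=0.0000, hold=0.0000 ⇒ V=0.0000 continue  boundary S*=67.4900
step 3: (k=3,j=0): S=73.7588, K−S=8.2212, hold=8.9742 ⇒ V=8.9742 continue | (k=3,j=1): S=88.0972, K−S=0.0000, hold=2.1171 ⇒ V=2.1171 continue | (k=3,j=2): S=105.2229, K−S=0.0000, hold=0.1407 ⇒ V=0.1407 continue | (k=3,j=3): S=125.6778, K−S=0.0000, hold=0.0000 ⇒ V=0.0000 continue  boundary S*=-
step 2: (k=2,j=0): S=80.6098, K−S=1.3702, hold=5.3096 ⇒ V=5.3096 continue | (k=2,j=1): S=96.2800, K−S=0.0000, hold=1.0650 ⇒ V=1.0650 continue | (k=2,j=2): S=114.9964, K−S=0.0000, hold=0.0659 ⇒ V=0.0659 continue  boundary S*=-
step 1: (k=1,j=0): S=88.0972, K−S=0.0000, hold=3.0433 ⇒ V=3.0433 continue | (k=1,j=1): S=105.2229, K−S=0.0000, hold=0.5332 ⇒ V=0.5332 continue  boundary S*=-
step 0: (k=0,j=0): S=96.2800, K−S=0.0000, hold=1.7040 ⇒ V=1.7040 continue  boundary S*=-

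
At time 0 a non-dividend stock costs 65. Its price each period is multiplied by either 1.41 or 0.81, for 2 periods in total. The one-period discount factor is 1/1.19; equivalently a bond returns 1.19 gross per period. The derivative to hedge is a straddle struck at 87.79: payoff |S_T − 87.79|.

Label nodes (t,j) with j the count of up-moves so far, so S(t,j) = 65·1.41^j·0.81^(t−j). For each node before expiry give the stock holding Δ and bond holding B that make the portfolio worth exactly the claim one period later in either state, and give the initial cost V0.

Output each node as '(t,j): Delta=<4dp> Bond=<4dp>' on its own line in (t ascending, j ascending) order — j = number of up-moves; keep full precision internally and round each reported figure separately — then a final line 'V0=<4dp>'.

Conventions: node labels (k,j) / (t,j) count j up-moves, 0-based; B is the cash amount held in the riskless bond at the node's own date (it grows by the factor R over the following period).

Under the risk-neutral measure, an up-move has probability p* = (R−d)/(u−d) = 0.6333 and values discount at R = 1.19.
Expiry values: V(2,0)=45.1435, V(2,1)=13.5535, V(2,2)=41.4365
  t=1,j=0: stock 52.6500 → up 74.2365 (V=13.5535), down 42.6465 (V=45.1435). Price 21.1231; hedge Δ=-1.0000, bond B=73.7731.
  t=1,j=1: stock 91.6500 → up 129.2265 (V=41.4365), down 74.2365 (V=13.5535). Price 26.2292; hedge Δ=0.5071, bond B=-20.2425.
  t=0,j=0: stock 65.0000 → up 91.6500 (V=26.2292), down 52.6500 (V=21.1231). Price 20.4680; hedge Δ=0.1309, bond B=11.9579.
Check: Δ(0,0)·S0 + B(0,0) = 20.4680 = V0.

(0,0): Delta=0.1309 Bond=11.9579
(1,0): Delta=-1.0000 Bond=73.7731
(1,1): Delta=0.5071 Bond=-20.2425
V0=20.4680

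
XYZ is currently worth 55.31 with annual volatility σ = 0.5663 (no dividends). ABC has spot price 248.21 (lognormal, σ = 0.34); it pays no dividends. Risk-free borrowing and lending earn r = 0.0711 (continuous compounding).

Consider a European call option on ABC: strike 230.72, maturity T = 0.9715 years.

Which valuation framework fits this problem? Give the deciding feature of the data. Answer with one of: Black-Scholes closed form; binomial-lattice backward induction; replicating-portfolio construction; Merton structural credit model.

Key observation: everything needed for the exact continuous-time valuation of the European call on ABC (strike 230.72) is given, and no feature rules the closed form out.

framework: Black-Scholes closed form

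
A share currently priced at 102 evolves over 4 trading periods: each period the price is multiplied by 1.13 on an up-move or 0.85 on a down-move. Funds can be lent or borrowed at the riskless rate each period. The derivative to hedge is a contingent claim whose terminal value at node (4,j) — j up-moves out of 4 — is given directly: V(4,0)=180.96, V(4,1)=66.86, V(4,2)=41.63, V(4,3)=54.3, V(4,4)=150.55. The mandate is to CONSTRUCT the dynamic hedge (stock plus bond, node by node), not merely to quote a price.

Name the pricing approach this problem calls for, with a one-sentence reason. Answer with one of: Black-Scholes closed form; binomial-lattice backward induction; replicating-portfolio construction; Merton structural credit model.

Key observation: what is demanded is not a single number but the (Δ, B) position at each node of the 1.13/0.85 tree starting at 102; constructing those positions is the replicating-portfolio method.

framework: replicating-portfolio construction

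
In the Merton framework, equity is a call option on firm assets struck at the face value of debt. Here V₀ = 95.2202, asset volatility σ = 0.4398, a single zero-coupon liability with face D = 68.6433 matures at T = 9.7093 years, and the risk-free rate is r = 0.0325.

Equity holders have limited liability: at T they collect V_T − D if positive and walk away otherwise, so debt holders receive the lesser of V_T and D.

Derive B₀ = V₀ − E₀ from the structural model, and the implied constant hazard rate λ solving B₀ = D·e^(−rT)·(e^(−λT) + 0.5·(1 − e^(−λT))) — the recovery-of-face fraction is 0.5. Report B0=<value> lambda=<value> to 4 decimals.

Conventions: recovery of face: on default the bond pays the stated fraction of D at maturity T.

B0=32.5759 lambda=0.1236

Work the structural quantities from V₀ = 95.2202 against face 68.6433:
d₁ = [ln(V₀/D) + (r + σ²/2)T] / (σ√T)
   = [ln(95.2202/68.6433) + (0.0325 + 0.5·0.4398²)·9.7093] / (0.4398·√9.7093)
   = [0.327269 + 1.254558] / 1.370406 = 1.154276
d₂ = d₁ − σ√T = 1.154276 − 1.370406 = -0.216130
N(d₁) = 0.875807,  N(d₂) = 0.414443,  e^(−rT) = 0.729386
E₀ = V₀·N(d₁) − D·e^(−rT)·N(d₂)
   = 95.2202·0.875807 − 68.6433·0.729386·0.414443 = 62.644346
B₀ = V₀ − E₀ = 95.2202 − 62.644346 = 32.575854
e^(−λT) = (B₀·e^(rT)/D − 0.5)/(1 − 0.5) = (32.5759·1.371016/68.6433 − 0.5)/0.5 = 0.30128033
λ = −ln(0.30128033)/9.7093 = 0.123563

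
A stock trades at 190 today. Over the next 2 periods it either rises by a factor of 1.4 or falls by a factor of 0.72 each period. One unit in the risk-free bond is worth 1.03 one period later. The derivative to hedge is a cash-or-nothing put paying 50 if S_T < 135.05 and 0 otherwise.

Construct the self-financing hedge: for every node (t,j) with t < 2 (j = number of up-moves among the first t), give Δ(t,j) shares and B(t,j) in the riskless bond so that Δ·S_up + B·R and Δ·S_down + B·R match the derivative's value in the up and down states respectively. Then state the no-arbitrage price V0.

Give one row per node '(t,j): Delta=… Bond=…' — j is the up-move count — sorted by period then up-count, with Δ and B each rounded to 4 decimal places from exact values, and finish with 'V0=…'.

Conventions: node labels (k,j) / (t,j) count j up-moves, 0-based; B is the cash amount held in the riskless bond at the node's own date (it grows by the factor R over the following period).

(0,0): Delta=-0.2044 Bond=52.7968
(1,0): Delta=-0.5375 Bond=99.9429
(1,1): Delta=0.0000 Bond=0.0000
V0=13.9534

Since d<R<u, set p* = (R−d)/(u−d) = 0.4559; price each node as the discounted p*-expectation of its children.
Expiry values: V(2,0)=50.0000, V(2,1)=0.0000, V(2,2)=0.0000
(1,0): S=136.8000. Δ = (V_up−V_dn)/(S_up−S_dn) = (0.0000−50.0000)/(191.5200−98.4960) = -0.5375. V = [p*·0.0000 + (1−p*)·50.0000]/1.03 = 26.4135. B = V − Δ·S = 99.9429.
(1,1): S=266.0000. Δ = (V_up−V_dn)/(S_up−S_dn) = (0.0000−0.0000)/(372.4000−191.5200) = 0.0000. V = [p*·0.0000 + (1−p*)·0.0000]/1.03 = 0.0000. B = V − Δ·S = 0.0000.
(0,0): S=190.0000. Δ = (V_up−V_dn)/(S_up−S_dn) = (0.0000−26.4135)/(266.0000−136.8000) = -0.2044. V = [p*·0.0000 + (1−p*)·26.4135]/1.03 = 13.9534. B = V − Δ·S = 52.7968.
Check: Δ(0,0)·S0 + B(0,0) = 13.9534 = V0.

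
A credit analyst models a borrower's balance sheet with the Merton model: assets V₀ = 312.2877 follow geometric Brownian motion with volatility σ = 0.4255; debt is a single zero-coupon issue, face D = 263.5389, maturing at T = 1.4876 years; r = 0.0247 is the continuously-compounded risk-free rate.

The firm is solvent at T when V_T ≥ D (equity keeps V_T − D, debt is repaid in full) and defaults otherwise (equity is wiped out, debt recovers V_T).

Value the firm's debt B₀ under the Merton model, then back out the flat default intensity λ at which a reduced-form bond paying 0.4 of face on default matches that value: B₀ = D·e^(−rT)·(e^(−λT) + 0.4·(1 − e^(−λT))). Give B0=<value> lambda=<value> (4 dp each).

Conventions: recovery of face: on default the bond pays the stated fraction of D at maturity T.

With assets at 312.2877 and a single debt payment of 263.5389 at 1.4876 years:
d₁ = [ln(V₀/D) + (r + σ²/2)T] / (σ√T)
   = [ln(312.2877/263.5389) + (0.0247 + 0.5·0.4255²)·1.4876] / (0.4255·√1.4876)
   = [0.169724 + 0.171409] / 0.518970 = 0.657326
d₂ = d₁ − σ√T = 0.657326 − 0.518970 = 0.138356
N(d₁) = 0.744514,  N(d₂) = 0.555020,  e^(−rT) = 0.963923
E₀ = V₀·N(d₁) − D·e^(−rT)·N(d₂)
   = 312.2877·0.744514 − 263.5389·0.963923·0.555020 = 91.510179
B₀ = V₀ − E₀ = 312.2877 − 91.510179 = 220.777521
e^(−λT) = (B₀·e^(rT)/D − 0.4)/(1 − 0.4) = (220.7775·1.037427/263.5389 − 0.4)/0.6 = 0.78182642
λ = −ln(0.78182642)/1.4876 = 0.165449

B0=220.7775 lambda=0.1654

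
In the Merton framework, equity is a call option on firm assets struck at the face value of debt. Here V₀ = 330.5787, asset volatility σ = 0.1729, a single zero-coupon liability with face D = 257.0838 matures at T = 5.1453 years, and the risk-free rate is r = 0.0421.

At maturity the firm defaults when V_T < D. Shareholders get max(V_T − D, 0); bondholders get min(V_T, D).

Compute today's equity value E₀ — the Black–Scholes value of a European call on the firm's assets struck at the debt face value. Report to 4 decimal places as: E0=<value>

E0=129.3239

Equity is a call on the firm's assets struck at D = 257.0838:
d₁ = [ln(V₀/D) + (r + σ²/2)T] / (σ√T)
   = [ln(330.5787/257.0838) + (0.0421 + 0.5·0.1729²)·5.1453] / (0.1729·√5.1453)
   = [0.251443 + 0.293525] / 0.392193 = 1.389538
d₂ = d₁ − σ√T = 1.389538 − 0.392193 = 0.997344
N(d₁) = 0.917665,  N(d₂) = 0.840701,  e^(−rT) = 0.805238
E₀ = V₀·N(d₁) − D·e^(−rT)·N(d₂)
   = 330.5787·0.917665 − 257.0838·0.805238·0.840701 = 129.323936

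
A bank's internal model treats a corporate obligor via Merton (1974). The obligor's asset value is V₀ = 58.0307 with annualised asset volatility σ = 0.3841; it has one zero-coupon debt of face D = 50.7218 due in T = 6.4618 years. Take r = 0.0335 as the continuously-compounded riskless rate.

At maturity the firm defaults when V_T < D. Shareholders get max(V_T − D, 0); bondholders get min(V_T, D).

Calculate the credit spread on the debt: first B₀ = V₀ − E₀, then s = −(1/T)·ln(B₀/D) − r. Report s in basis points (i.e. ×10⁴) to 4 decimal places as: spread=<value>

spread=485.9431

Work the structural quantities from V₀ = 58.0307 against face 50.7218:
d₁ = [ln(V₀/D) + (r + σ²/2)T] / (σ√T)
   = [ln(58.0307/50.7218) + (0.0335 + 0.5·0.3841²)·6.4618] / (0.3841·√6.4618)
   = [0.134616 + 0.693134] / 0.976385 = 0.847771
d₂ = d₁ − σ√T = 0.847771 − 0.976385 = -0.128614
N(d₁) = 0.801717,  N(d₂) = 0.448831,  e^(−rT) = 0.805356
E₀ = V₀·N(d₁) − D·e^(−rT)·N(d₂)
   = 58.0307·0.801717 − 50.7218·0.805356·0.448831 = 28.189834
B₀ = V₀ − E₀ = 58.0307 − 28.189834 = 29.840866
spread = −(1/T)·ln(B₀/D) − r = −(1/6.4618)·ln(29.840866/50.7218) − 0.0335 = 0.04859431
in basis points: 0.04859431 × 10⁴ = 485.9431 bp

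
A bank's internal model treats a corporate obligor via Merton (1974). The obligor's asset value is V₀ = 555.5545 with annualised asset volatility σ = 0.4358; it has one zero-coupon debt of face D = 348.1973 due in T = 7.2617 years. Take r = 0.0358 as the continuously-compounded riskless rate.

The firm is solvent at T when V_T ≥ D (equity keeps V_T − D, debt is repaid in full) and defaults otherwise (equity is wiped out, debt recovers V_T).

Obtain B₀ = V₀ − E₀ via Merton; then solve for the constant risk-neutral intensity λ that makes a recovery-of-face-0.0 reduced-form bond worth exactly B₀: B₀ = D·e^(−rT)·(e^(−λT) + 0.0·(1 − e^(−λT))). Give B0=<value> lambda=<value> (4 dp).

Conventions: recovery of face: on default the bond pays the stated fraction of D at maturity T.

B0=200.9127 lambda=0.0399

Work the structural quantities from V₀ = 555.5545 against face 348.1973:
d₁ = [ln(V₀/D) + (r + σ²/2)T] / (σ√T)
   = [ln(555.5545/348.1973) + (0.0358 + 0.5·0.4358²)·7.2617] / (0.4358·√7.2617)
   = [0.467197 + 0.949546] / 1.174374 = 1.206382
d₂ = d₁ − σ√T = 1.206382 − 1.174374 = 0.032008
N(d₁) = 0.886165,  N(d₂) = 0.512767,  e^(−rT) = 0.771076
E₀ = V₀·N(d₁) − D·e^(−rT)·N(d₂)
   = 555.5545·0.886165 − 348.1973·0.771076·0.512767 = 354.641843
B₀ = V₀ − E₀ = 555.5545 − 354.641843 = 200.912657
e^(−λT) = (B₀·e^(rT)/D − 0)/(1 − 0) = (200.9127·1.296890/348.1973 − 0)/1 = 0.74831600
λ = −ln(0.74831600)/7.2617 = 0.039926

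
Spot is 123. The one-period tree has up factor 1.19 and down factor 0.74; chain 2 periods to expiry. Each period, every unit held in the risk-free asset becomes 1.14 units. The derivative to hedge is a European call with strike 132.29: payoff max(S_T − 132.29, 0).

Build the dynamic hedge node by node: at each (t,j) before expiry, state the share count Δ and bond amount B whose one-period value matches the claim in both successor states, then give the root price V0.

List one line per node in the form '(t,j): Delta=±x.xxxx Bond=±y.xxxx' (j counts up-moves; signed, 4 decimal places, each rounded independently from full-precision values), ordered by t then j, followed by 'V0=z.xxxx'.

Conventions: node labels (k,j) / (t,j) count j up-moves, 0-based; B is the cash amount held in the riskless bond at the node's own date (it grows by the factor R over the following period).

(0,0): Delta=0.5901 Bond=-47.1162
(1,0): Delta=0.0000 Bond=0.0000
(1,1): Delta=0.6360 Bond=-60.4266
V0=25.4682

Under the risk-neutral measure, an up-move has probability p* = (R−d)/(u−d) = 0.8889 and values discount at R = 1.14.
At maturity the claim pays: V(2,0)=0.0000, V(2,1)=0.0000, V(2,2)=41.8903
(1,0): S=91.0200. Δ = (V_up−V_dn)/(S_up−S_dn) = (0.0000−0.0000)/(108.3138−67.3548) = 0.0000. V = [p*·0.0000 + (1−p*)·0.0000]/1.14 = 0.0000. B = V − Δ·S = 0.0000.
(1,1): S=146.3700. Δ = (V_up−V_dn)/(S_up−S_dn) = (41.8903−0.0000)/(174.1803−108.3138) = 0.6360. V = [p*·41.8903 + (1−p*)·0.0000]/1.14 = 32.6630. B = V − Δ·S = -60.4266.
(0,0): S=123.0000. Δ = (V_up−V_dn)/(S_up−S_dn) = (32.6630−0.0000)/(146.3700−91.0200) = 0.5901. V = [p*·32.6630 + (1−p*)·0.0000]/1.14 = 25.4682. B = V − Δ·S = -47.1162.
Sanity check at the root: Δ(0,0)·S0 + B(0,0) reproduces V0 = 25.4682.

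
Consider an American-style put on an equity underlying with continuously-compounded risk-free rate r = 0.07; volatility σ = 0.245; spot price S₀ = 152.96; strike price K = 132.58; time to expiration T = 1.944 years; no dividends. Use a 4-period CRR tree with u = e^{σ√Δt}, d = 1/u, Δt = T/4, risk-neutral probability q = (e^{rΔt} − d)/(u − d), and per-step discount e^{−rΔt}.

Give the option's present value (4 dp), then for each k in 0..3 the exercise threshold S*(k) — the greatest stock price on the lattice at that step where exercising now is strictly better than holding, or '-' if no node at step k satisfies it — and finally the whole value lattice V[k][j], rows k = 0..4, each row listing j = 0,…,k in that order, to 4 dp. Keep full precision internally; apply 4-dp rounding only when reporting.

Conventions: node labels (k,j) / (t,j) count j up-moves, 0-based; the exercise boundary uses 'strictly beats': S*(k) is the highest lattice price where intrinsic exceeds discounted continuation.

params: Δt=0.48600 u=1.18625 d=0.84299 q=0.55822 e^(-rΔt)=0.96655
t_4 payoffs: 55.3350 23.8814 0.0000 0.0000 0.0000
t_3: node(3,0) S=91.6320 payoff=40.9480 vs cont=36.5135 → 40.9480 [stop]  node(3,1) S=128.9440 payoff=3.6360 vs cont=10.1975 → 10.1975 [wait]  node(3,2) S=181.4491 payoff=0.0000 vs cont=0.0000 → 0.0000 [wait]  node(3,3) S=255.3339 payoff=0.0000 vs cont=0.0000 → 0.0000 [wait]  ⇒ S*(3)=91.6320
t_2: node(2,0) S=108.6986 payoff=23.8814 vs cont=22.9870 → 23.8814 [stop]  node(2,1) S=152.9600 payoff=0.0000 vs cont=4.3544 → 4.3544 [wait]  node(2,2) S=215.2443 payoff=0.0000 vs cont=0.0000 → 0.0000 [wait]  ⇒ S*(2)=108.6986
t_1: node(1,0) S=128.9440 payoff=3.6360 vs cont=12.5469 → 12.5469 [wait]  node(1,1) S=181.4491 payoff=0.0000 vs cont=1.8593 → 1.8593 [wait]  ⇒ S*(1)=-
t_0: node(0,0) S=152.9600 payoff=0.0000 vs cont=6.3608 → 6.3608 [wait]  ⇒ S*(0)=-

price = 6.3608
boundary = - - 108.6986 91.6320
tree:
6.3608
12.5469 1.8593
23.8814 4.3544 0.0000
40.9480 10.1975 0.0000 0.0000
55.3350 23.8814 0.0000 0.0000 0.0000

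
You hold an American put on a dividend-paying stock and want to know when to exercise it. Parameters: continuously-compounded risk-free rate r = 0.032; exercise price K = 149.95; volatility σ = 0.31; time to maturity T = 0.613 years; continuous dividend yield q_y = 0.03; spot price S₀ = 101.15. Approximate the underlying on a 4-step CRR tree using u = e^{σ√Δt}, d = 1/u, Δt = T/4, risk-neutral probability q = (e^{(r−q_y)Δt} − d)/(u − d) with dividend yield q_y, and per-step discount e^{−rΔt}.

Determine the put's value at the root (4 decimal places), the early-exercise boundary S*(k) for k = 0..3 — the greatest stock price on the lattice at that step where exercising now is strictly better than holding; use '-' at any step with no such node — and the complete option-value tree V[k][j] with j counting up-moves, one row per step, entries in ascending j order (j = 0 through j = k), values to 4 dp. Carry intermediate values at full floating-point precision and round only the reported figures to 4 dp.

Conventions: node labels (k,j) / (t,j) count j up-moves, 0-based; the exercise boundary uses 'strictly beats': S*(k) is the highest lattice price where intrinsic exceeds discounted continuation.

params: Δt=0.15325 u=1.12903 d=0.88572 q=0.47096 e^(-rΔt)=0.99511
t_4 payoffs: 87.6987 70.5981 48.8000 21.0139 0.0000
t_3: node(3,0) S=70.2834 payoff=79.6666 vs cont=79.2554 → 79.6666 [stop]  node(3,1) S=89.5904 payoff=60.3596 vs cont=60.0370 → 60.3596 [stop]  node(3,2) S=114.2011 payoff=35.7489 vs cont=35.5392 → 35.7489 [stop]  node(3,3) S=145.5723 payoff=4.3777 vs cont=11.0628 → 11.0628 [wait]  ⇒ S*(3)=114.2011
t_2: node(2,0) S=79.3519 payoff=70.5981 vs cont=70.2285 → 70.5981 [stop]  node(2,1) S=101.1500 payoff=48.8000 vs cont=48.5304 → 48.8000 [stop]  node(2,2) S=128.9361 payoff=21.0139 vs cont=24.0048 → 24.0048 [wait]  ⇒ S*(2)=101.1500
t_1: node(1,0) S=89.5904 payoff=60.3596 vs cont=60.0370 → 60.3596 [stop]  node(1,1) S=114.2011 payoff=35.7489 vs cont=36.9409 → 36.9409 [wait]  ⇒ S*(1)=89.5904
t_0: node(0,0) S=101.1500 payoff=48.8000 vs cont=49.0890 → 49.0890 [wait]  ⇒ S*(0)=-

price = 49.0890
boundary = - 89.5904 101.1500 114.2011
tree:
49.0890
60.3596 36.9409
70.5981 48.8000 24.0048
79.6666 60.3596 35.7489 11.0628
87.6987 70.5981 48.8000 21.0139 0.0000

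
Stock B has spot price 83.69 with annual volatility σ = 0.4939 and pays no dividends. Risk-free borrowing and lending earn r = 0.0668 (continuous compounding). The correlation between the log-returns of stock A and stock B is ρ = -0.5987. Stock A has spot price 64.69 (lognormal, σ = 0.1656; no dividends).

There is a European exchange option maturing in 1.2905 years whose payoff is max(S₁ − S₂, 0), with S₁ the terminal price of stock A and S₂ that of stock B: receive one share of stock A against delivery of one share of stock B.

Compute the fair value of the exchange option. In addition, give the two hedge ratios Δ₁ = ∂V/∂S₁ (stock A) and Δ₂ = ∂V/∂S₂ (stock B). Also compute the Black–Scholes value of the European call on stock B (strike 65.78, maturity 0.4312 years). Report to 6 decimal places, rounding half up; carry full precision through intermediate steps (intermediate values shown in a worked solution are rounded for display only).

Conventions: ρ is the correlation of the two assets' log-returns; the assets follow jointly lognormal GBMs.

σ_eff = √(σ₁² + σ₂² − 2ρσ₁σ₂) = √(0.1656² + 0.4939² − 2·-0.5987·0.1656·0.4939) = 0.607697
d₁ = (ln(S₁/S₂) + (q₂ − q₁ + σ_eff²/2)T) / (σ_eff√T) = (ln(64.69/83.69) + (0.0 − 0.0 + 0.184648)·1.2905) / 0.690345 = -0.027848
d₂ = d₁ − σ_eff√T = -0.027848 − 0.690345 = -0.718193
N(d₁) = 0.488892,  N(d₂) = 0.236319
V = S₁·e^{−q₁T}·N(d₁) − S₂·e^{−q₂T}·N(d₂) = 31.626401 − 19.777548 = 11.848852
Δ₁ = e^{−q₁T}·N(d₁) = 0.488892;  Δ₂ = −e^{−q₂T}·N(d₂) = -0.236319
[vanilla: stock B call K=65.78]
σ√T = 0.4939·√0.4312 = 0.324323
d₁ = (ln(S/K) + (r+σ²/2)T) / (σ√T) = (ln(83.69/65.78) + (0.0668+0.4939²/2)·0.4312) / 0.324323 = (0.240804 + 0.081397) / 0.324323 = 0.993455
d₂ = d₁ − σ√T = 0.993455 − 0.324323 = 0.669131
e^{−rT} = 0.971607
N(d₁) = 0.839756,  N(d₂) = 0.748294
price = S·N(d₁) − K·e^{−rT}·N(d₂) = 70.279161 − 47.825189 = 22.453972

exchange price = 11.848852
Δ1 = 0.488892
Δ2 = -0.236319
price(stock B call K=65.78) = 22.453972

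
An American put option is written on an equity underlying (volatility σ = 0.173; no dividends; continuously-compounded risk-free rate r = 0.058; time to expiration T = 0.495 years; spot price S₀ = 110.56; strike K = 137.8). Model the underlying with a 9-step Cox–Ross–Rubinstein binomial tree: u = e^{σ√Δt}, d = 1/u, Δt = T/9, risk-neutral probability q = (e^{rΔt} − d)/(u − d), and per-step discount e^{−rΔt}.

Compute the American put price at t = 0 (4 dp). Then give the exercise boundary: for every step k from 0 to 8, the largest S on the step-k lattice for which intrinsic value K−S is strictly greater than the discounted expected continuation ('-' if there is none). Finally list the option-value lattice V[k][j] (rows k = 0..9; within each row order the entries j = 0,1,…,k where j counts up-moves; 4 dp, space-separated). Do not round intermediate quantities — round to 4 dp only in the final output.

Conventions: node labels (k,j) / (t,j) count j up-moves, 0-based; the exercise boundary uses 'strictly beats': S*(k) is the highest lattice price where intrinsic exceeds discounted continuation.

Δt=0.05500  u=1.04141  d=0.96024  q=0.52922  discount=0.99682
step 9 (expiry): payoffs max(K−S,0) = 61.0610 54.5745 47.5397 39.9102 31.6359 22.6621 12.9298 2.3749 0.0000 0.0000
step 8: (k=8,j=0): S=79.9164, K−S=57.8836, hold=57.4447 ⇒ V=57.8836 exercise | (k=8,j=1): S=86.6716, K−S=51.1284, hold=50.6896 ⇒ V=51.1284 exercise | (k=8,j=2): S=93.9977, K−S=43.8023, hold=43.3635 ⇒ V=43.8023 exercise | (k=8,j=3): S=101.9430, K−S=35.8570, hold=35.4181 ⇒ V=35.8570 exercise | (k=8,j=4): S=110.5600, K−S=27.2400, hold=26.8011 ⇒ V=27.2400 exercise | (k=8,j=5): S=119.9053, K−S=17.8947, hold=17.4558 ⇒ V=17.8947 exercise | (k=8,j=6): S=130.0406, K−S=7.7594, hold=7.3205 ⇒ V=7.7594 exercise | (k=8,j=7): S=141.0326, K−S=0.0000, hold=1.1145 ⇒ V=1.1145 continue | (k=8,j=8): S=152.9537, K−S=0.0000, hold=0.0000 ⇒ V=0.0000 continue  boundary S*=130.0406
step 7: (k=7,j=0): S=83.2255, K−S=54.5745, hold=54.1356 ⇒ V=54.5745 exercise | (k=7,j=1): S=90.2603, K−S=47.5397, hold=47.1008 ⇒ V=47.5397 exercise | (k=7,j=2): S=97.8898, K−S=39.9102, hold=39.4713 ⇒ V=39.9102 exercise | (k=7,j=3): S=106.1641, K−S=31.6359, hold=31.1970 ⇒ V=31.6359 exercise | (k=7,j=4): S=115.1379, K−S=22.6621, hold=22.2232 ⇒ V=22.6621 exercise | (k=7,j=5): S=124.8702, K−S=12.9298, hold=12.4909 ⇒ V=12.9298 exercise | (k=7,j=6): S=135.4251, K−S=2.3749, hold=4.2292 ⇒ V=4.2292 continue | (k=7,j=7): S=146.8722, K−S=0.0000, hold=0.5230 ⇒ V=0.5230 continue  boundary S*=124.8702
step 6: (k=6,j=0): S=86.6716, K−S=51.1284, hold=50.6896 ⇒ V=51.1284 exercise | (k=6,j=1): S=93.9977, K−S=43.8023, hold=43.3635 ⇒ V=43.8023 exercise | (k=6,j=2): S=101.9430, K−S=35.8570, hold=35.4181 ⇒ V=35.8570 exercise | (k=6,j=3): S=110.5600, K−S=27.2400, hold=26.8011 ⇒ V=27.2400 exercise | (k=6,j=4): S=119.9053, K−S=17.8947, hold=17.4558 ⇒ V=17.8947 exercise | (k=6,j=5): S=130.0406, K−S=7.7594, hold=8.2988 ⇒ V=8.2988 continue | (k=6,j=6): S=141.0326, K−S=0.0000, hold=2.2606 ⇒ V=2.2606 continue  boundary S*=119.9053
step 5: (k=5,j=0): S=90.2603, K−S=47.5397, hold=47.1008 ⇒ V=47.5397 exercise | (k=5,j=1): S=97.8898, K−S=39.9102, hold=39.4713 ⇒ V=39.9102 exercise | (k=5,j=2): S=106.1641, K−S=31.6359, hold=31.1970 ⇒ V=31.6359 exercise | (k=5,j=3): S=115.1379, K−S=22.6621, hold=22.2232 ⇒ V=22.6621 exercise | (k=5,j=4): S=124.8702, K−S=12.9298, hold=12.7755 ⇒ V=12.9298 exercise | (k=5,j=5): S=135.4251, K−S=2.3749, hold=5.0870 ⇒ V=5.0870 continue  boundary S*=124.8702
step 4: (k=4,j=0): S=93.9977, K−S=43.8023, hold=43.3635 ⇒ V=43.8023 exercise | (k=4,j=1): S=101.9430, K−S=35.8570, hold=35.4181 ⇒ V=35.8570 exercise | (k=4,j=2): S=110.5600, K−S=27.2400, hold=26.8011 ⇒ V=27.2400 exercise | (k=4,j=3): S=119.9053, K−S=17.8947, hold=17.4558 ⇒ V=17.8947 exercise | (k=4,j=4): S=130.0406, K−S=7.7594, hold=8.7512 ⇒ V=8.7512 continue  boundary S*=119.9053
step 3: (k=3,j=0): S=97.8898, K−S=39.9102, hold=39.4713 ⇒ V=39.9102 exercise | (k=3,j=1): S=106.1641, K−S=31.6359, hold=31.1970 ⇒ V=31.6359 exercise | (k=3,j=2): S=115.1379, K−S=22.6621, hold=22.2232 ⇒ V=22.6621 exercise | (k=3,j=3): S=124.8702, K−S=12.9298, hold=13.0142 ⇒ V=13.0142 continue  boundary S*=115.1379
step 2: (k=2,j=0): S=101.9430, K−S=35.8570, hold=35.4181 ⇒ V=35.8570 exercise | (k=2,j=1): S=110.5600, K−S=27.2400, hold=26.8011 ⇒ V=27.2400 exercise | (k=2,j=2): S=119.9053, K−S=17.8947, hold=17.5003 ⇒ V=17.8947 exercise  boundary S*=119.9053
step 1: (k=1,j=0): S=106.1641, K−S=31.6359, hold=31.1970 ⇒ V=31.6359 exercise | (k=1,j=1): S=115.1379, K−S=22.6621, hold=22.2232 ⇒ V=22.6621 exercise  boundary S*=115.1379
step 0: (k=0,j=0): S=110.5600, K−S=27.2400, hold=26.8011 ⇒ V=27.2400 exercise  boundary S*=110.5600

price = 27.2400
boundary = 110.5600 115.1379 119.9053 115.1379 119.9053 124.8702 119.9053 124.8702 130.0406
tree:
27.2400
31.6359 22.6621
35.8570 27.2400 17.8947
39.9102 31.6359 22.6621 13.0142
43.8023 35.8570 27.2400 17.8947 8.7512
47.5397 39.9102 31.6359 22.6621 12.9298 5.0870
51.1284 43.8023 35.8570 27.2400 17.8947 8.2988 2.2606
54.5745 47.5397 39.9102 31.6359 22.6621 12.9298 4.2292 0.5230
57.8836 51.1284 43.8023 35.8570 27.2400 17.8947 7.7594 1.1145 0.0000
61.0610 54.5745 47.5397 39.9102 31.6359 22.6621 12.9298 2.3749 0.0000 0.0000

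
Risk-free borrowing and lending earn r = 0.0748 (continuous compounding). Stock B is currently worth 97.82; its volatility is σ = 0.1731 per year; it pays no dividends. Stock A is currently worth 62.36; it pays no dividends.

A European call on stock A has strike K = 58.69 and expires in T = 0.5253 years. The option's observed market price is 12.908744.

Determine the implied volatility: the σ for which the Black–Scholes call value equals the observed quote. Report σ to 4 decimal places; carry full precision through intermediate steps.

At σ = 0.5666 the Black–Scholes value reproduces the quote:
σ√T = 0.5666·√0.5253 = 0.410658
d₁ = (ln(S/K) + (r+σ²/2)T) / (σ√T) = (ln(62.36/58.69) + (0.0748+0.5666²/2)·0.5253) / 0.410658 = (0.060655 + 0.123612) / 0.410658 = 0.448712
d₂ = d₁ − σ√T = 0.448712 − 0.410658 = 0.038054
e^{−rT} = 0.961469
N(d₁) = 0.673180,  N(d₂) = 0.515178
V = S·N(d₁) − K·e^{−rT}·N(d₂) = 41.979520 − 29.070776 = 12.908744 (matching the quote); vega is positive throughout, so no other σ reproduces this price

sigma = 0.5666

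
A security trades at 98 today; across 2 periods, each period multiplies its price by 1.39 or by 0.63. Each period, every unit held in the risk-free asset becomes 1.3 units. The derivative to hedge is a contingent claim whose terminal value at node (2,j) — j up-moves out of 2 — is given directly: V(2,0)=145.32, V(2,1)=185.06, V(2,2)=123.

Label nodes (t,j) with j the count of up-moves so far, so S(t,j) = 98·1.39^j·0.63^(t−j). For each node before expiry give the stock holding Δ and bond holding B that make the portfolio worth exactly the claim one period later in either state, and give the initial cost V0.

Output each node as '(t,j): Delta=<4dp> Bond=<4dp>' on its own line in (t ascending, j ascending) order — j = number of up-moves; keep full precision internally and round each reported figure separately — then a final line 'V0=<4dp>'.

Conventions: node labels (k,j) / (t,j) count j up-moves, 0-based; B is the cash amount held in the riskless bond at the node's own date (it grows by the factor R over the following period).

(0,0): Delta=-0.5164 Bond=131.2457
(1,0): Delta=0.8469 Bond=86.4443
(1,1): Delta=-0.5995 Bond=181.9265
V0=80.6336

Risk-neutral probability p* = (R−d)/(u−d) = (1.3−0.63)/(1.39−0.63) = 0.8816.
At maturity the claim pays: V(2,0)=145.3200, V(2,1)=185.0600, V(2,2)=123.0000
Node (1,0) S=61.7400: V=(p*·185.0600+(1−p*)·145.3200)/1.3=138.7338; Δ=(185.0600−145.3200)/(85.8186−38.8962)=0.8469; B=V−Δ·S=86.4443
Node (1,1) S=136.2200: V=(p*·123.0000+(1−p*)·185.0600)/1.3=100.2686; Δ=(123.0000−185.0600)/(189.3458−85.8186)=-0.5995; B=V−Δ·S=181.9265
Node (0,0) S=98.0000: V=(p*·100.2686+(1−p*)·138.7338)/1.3=80.6336; Δ=(100.2686−138.7338)/(136.2200−61.7400)=-0.5164; B=V−Δ·S=131.2457
As a check, the time-0 holding Δ(0,0)·S0 + B(0,0) comes to 80.6336 — exactly V0.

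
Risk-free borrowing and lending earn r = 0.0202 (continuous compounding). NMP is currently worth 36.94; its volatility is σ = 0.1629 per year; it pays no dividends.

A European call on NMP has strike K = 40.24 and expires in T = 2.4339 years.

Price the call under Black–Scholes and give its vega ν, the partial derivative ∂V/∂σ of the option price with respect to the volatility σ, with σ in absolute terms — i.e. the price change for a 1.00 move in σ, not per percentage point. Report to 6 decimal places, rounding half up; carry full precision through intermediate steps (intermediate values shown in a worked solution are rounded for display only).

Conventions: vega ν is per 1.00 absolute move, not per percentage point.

price = 3.158437
ν = 22.988021

σ√T = 0.1629·√2.4339 = 0.254140
d₁ = (ln(S/K) + (r+σ²/2)T) / (σ√T) = (ln(36.94/40.24) + (0.0202+0.1629²/2)·2.4339) / 0.254140 = (-0.085567 + 0.081458) / 0.254140 = -0.016165
d₂ = d₁ − σ√T = -0.016165 − 0.254140 = -0.270305
e^{−rT} = 0.952024
N(d₁) = 0.493551,  N(d₂) = 0.393463
Call price V = S·N(d₁) − K·e^{−rT}·N(d₂) = 18.231781 − 15.073344 = 3.158437
φ(d₁) = (1/√(2π))·e^{−d₁²/2} = 0.398890
ν = S·φ(d₁)·√T = 22.988021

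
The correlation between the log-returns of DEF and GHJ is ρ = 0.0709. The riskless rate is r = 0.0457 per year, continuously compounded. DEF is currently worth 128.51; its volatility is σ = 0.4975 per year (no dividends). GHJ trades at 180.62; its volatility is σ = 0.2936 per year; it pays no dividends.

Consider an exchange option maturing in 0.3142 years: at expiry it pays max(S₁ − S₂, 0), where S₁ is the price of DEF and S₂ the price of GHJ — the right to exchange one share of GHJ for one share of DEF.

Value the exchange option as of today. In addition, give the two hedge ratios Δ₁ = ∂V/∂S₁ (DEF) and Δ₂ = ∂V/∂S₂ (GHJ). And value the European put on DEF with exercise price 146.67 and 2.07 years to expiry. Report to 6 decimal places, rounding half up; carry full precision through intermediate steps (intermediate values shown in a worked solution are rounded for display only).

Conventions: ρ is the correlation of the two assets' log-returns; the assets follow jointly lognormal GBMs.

exchange price = 3.347068
Δ1 = 0.176539
Δ2 = -0.107075
price(DEF put K=146.67) = 39.124860

σ_eff = √(σ₁² + σ₂² − 2ρσ₁σ₂) = √(0.4975² + 0.2936² − 2·0.0709·0.4975·0.2936) = 0.559460
d₁ = (ln(S₁/S₂) + (q₂ − q₁ + σ_eff²/2)T) / (σ_eff√T) = (ln(128.51/180.62) + (0.0 − 0.0 + 0.156498)·0.3142) / 0.313597 = -0.928635
d₂ = d₁ − σ_eff√T = -0.928635 − 0.313597 = -1.242232
N(d₁) = 0.176539,  N(d₂) = 0.107075
V = S₁·e^{−q₁T}·N(d₁) − S₂·e^{−q₂T}·N(d₂) = 22.687041 − 19.339973 = 3.347068
Δ₁ = e^{−q₁T}·N(d₁) = 0.176539;  Δ₂ = −e^{−q₂T}·N(d₂) = -0.107075
[vanilla: DEF put K=146.67]
σ√T = 0.4975·√2.07 = 0.715778
d₁ = (ln(S/K) + (r+σ²/2)T) / (σ√T) = (ln(128.51/146.67) + (0.0457+0.4975²/2)·2.07) / 0.715778 = (-0.132178 + 0.350768) / 0.715778 = 0.305387
d₂ = d₁ − σ√T = 0.305387 − 0.715778 = -0.410390
e^{−rT} = 0.909738
N(−d₁) = 0.380036,  N(−d₂) = 0.659240
price = K·e^{−rT}·N(−d₂) − S·N(−d₁) = 87.963231 − 48.838370 = 39.124860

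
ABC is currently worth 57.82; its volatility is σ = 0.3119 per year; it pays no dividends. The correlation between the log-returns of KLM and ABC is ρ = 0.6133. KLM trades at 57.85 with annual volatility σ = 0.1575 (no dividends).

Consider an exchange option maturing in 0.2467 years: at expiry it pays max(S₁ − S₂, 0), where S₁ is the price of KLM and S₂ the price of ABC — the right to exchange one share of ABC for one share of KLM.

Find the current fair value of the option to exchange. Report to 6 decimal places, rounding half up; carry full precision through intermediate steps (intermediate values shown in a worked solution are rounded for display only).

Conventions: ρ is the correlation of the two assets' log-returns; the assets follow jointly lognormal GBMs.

σ_eff = √(σ₁² + σ₂² − 2ρσ₁σ₂) = √(0.1575² + 0.3119² − 2·0.6133·0.1575·0.3119) = 0.248661
d₁ = (ln(S₁/S₂) + (q₂ − q₁ + σ_eff²/2)T) / (σ_eff√T) = (ln(57.85/57.82) + (0.0 − 0.0 + 0.030916)·0.2467) / 0.123507 = 0.065953
d₂ = d₁ − σ_eff√T = 0.065953 − 0.123507 = -0.057554
N(d₁) = 0.526293,  N(d₂) = 0.477052
V = S₁·e^{−q₁T}·N(d₁) − S₂·e^{−q₂T}·N(d₂) = 30.446023 − 27.583153 = 2.862870
Key observation: no risk-free rate is needed — with the second asset as numeraire the exchange option is a call on the ratio S₁/S₂, and r cancels out of the value.

exchange price = 2.862870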